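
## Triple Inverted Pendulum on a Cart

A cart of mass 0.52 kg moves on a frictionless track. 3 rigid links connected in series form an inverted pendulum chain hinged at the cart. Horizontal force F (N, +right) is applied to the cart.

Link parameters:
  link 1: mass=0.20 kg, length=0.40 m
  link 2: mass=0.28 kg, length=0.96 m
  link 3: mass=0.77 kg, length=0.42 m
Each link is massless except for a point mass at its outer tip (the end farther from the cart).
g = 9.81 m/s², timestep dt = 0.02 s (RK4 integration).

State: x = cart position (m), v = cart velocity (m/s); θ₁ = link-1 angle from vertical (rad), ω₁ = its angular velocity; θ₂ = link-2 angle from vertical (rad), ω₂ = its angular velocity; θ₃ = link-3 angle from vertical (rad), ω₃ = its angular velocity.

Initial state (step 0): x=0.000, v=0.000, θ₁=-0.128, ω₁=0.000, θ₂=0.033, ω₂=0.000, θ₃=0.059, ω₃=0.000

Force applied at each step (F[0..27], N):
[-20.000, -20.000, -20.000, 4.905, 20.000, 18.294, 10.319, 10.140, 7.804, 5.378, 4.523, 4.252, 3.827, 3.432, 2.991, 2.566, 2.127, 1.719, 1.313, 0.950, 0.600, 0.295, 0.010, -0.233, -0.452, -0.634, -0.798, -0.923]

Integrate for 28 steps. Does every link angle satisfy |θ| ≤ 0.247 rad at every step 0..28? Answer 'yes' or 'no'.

apply F[0]=-20.000 → step 1: x=-0.007, v=-0.696, θ₁=-0.116, ω₁=1.167, θ₂=0.035, ω₂=0.233, θ₃=0.060, ω₃=0.055
apply F[1]=-20.000 → step 2: x=-0.028, v=-1.413, θ₁=-0.080, ω₁=2.513, θ₂=0.042, ω₂=0.415, θ₃=0.061, ω₃=0.097
apply F[2]=-20.000 → step 3: x=-0.064, v=-2.165, θ₁=-0.014, ω₁=4.192, θ₂=0.051, ω₂=0.496, θ₃=0.063, ω₃=0.115
apply F[3]=+4.905 → step 4: x=-0.105, v=-1.981, θ₁=0.065, ω₁=3.722, θ₂=0.061, ω₂=0.506, θ₃=0.066, ω₃=0.120
apply F[4]=+20.000 → step 5: x=-0.137, v=-1.258, θ₁=0.122, ω₁=2.052, θ₂=0.071, ω₂=0.465, θ₃=0.068, ω₃=0.121
apply F[5]=+18.294 → step 6: x=-0.156, v=-0.639, θ₁=0.151, ω₁=0.799, θ₂=0.080, ω₂=0.365, θ₃=0.070, ω₃=0.106
apply F[6]=+10.319 → step 7: x=-0.166, v=-0.329, θ₁=0.162, ω₁=0.334, θ₂=0.086, ω₂=0.261, θ₃=0.072, ω₃=0.083
apply F[7]=+10.140 → step 8: x=-0.170, v=-0.031, θ₁=0.164, ω₁=-0.090, θ₂=0.090, ω₂=0.156, θ₃=0.074, ω₃=0.051
apply F[8]=+7.804 → step 9: x=-0.168, v=0.183, θ₁=0.160, ω₁=-0.331, θ₂=0.092, ω₂=0.064, θ₃=0.074, ω₃=0.017
apply F[9]=+5.378 → step 10: x=-0.163, v=0.312, θ₁=0.153, ω₁=-0.398, θ₂=0.093, ω₂=-0.012, θ₃=0.074, ω₃=-0.017
apply F[10]=+4.523 → step 11: x=-0.156, v=0.413, θ₁=0.145, ω₁=-0.425, θ₂=0.092, ω₂=-0.077, θ₃=0.074, ω₃=-0.050
apply F[11]=+4.252 → step 12: x=-0.147, v=0.508, θ₁=0.136, ω₁=-0.460, θ₂=0.090, ω₂=-0.132, θ₃=0.072, ω₃=-0.082
apply F[12]=+3.827 → step 13: x=-0.136, v=0.592, θ₁=0.126, ω₁=-0.490, θ₂=0.087, ω₂=-0.179, θ₃=0.070, ω₃=-0.112
apply F[13]=+3.432 → step 14: x=-0.123, v=0.666, θ₁=0.116, ω₁=-0.517, θ₂=0.083, ω₂=-0.218, θ₃=0.068, ω₃=-0.139
apply F[14]=+2.991 → step 15: x=-0.109, v=0.728, θ₁=0.106, ω₁=-0.537, θ₂=0.078, ω₂=-0.250, θ₃=0.065, ω₃=-0.164
apply F[15]=+2.566 → step 16: x=-0.094, v=0.780, θ₁=0.095, ω₁=-0.551, θ₂=0.073, ω₂=-0.276, θ₃=0.061, ω₃=-0.185
apply F[16]=+2.127 → step 17: x=-0.078, v=0.819, θ₁=0.084, ω₁=-0.556, θ₂=0.067, ω₂=-0.295, θ₃=0.057, ω₃=-0.203
apply F[17]=+1.719 → step 18: x=-0.062, v=0.849, θ₁=0.073, ω₁=-0.554, θ₂=0.061, ω₂=-0.309, θ₃=0.053, ω₃=-0.217
apply F[18]=+1.313 → step 19: x=-0.044, v=0.868, θ₁=0.062, ω₁=-0.543, θ₂=0.055, ω₂=-0.318, θ₃=0.049, ω₃=-0.229
apply F[19]=+0.950 → step 20: x=-0.027, v=0.879, θ₁=0.052, ω₁=-0.527, θ₂=0.048, ω₂=-0.322, θ₃=0.044, ω₃=-0.237
apply F[20]=+0.600 → step 21: x=-0.009, v=0.880, θ₁=0.041, ω₁=-0.505, θ₂=0.042, ω₂=-0.322, θ₃=0.039, ω₃=-0.243
apply F[21]=+0.295 → step 22: x=0.008, v=0.875, θ₁=0.031, ω₁=-0.479, θ₂=0.035, ω₂=-0.319, θ₃=0.034, ω₃=-0.245
apply F[22]=+0.010 → step 23: x=0.026, v=0.863, θ₁=0.022, ω₁=-0.450, θ₂=0.029, ω₂=-0.312, θ₃=0.030, ω₃=-0.245
apply F[23]=-0.233 → step 24: x=0.043, v=0.846, θ₁=0.014, ω₁=-0.418, θ₂=0.023, ω₂=-0.303, θ₃=0.025, ω₃=-0.243
apply F[24]=-0.452 → step 25: x=0.059, v=0.824, θ₁=0.006, ω₁=-0.385, θ₂=0.017, ω₂=-0.291, θ₃=0.020, ω₃=-0.239
apply F[25]=-0.634 → step 26: x=0.076, v=0.799, θ₁=-0.002, ω₁=-0.352, θ₂=0.011, ω₂=-0.278, θ₃=0.015, ω₃=-0.233
apply F[26]=-0.798 → step 27: x=0.091, v=0.770, θ₁=-0.008, ω₁=-0.318, θ₂=0.006, ω₂=-0.263, θ₃=0.010, ω₃=-0.226
apply F[27]=-0.923 → step 28: x=0.106, v=0.740, θ₁=-0.015, ω₁=-0.286, θ₂=0.001, ω₂=-0.247, θ₃=0.006, ω₃=-0.217
Max |angle| over trajectory = 0.164 rad; bound = 0.247 → within bound.

Answer: yes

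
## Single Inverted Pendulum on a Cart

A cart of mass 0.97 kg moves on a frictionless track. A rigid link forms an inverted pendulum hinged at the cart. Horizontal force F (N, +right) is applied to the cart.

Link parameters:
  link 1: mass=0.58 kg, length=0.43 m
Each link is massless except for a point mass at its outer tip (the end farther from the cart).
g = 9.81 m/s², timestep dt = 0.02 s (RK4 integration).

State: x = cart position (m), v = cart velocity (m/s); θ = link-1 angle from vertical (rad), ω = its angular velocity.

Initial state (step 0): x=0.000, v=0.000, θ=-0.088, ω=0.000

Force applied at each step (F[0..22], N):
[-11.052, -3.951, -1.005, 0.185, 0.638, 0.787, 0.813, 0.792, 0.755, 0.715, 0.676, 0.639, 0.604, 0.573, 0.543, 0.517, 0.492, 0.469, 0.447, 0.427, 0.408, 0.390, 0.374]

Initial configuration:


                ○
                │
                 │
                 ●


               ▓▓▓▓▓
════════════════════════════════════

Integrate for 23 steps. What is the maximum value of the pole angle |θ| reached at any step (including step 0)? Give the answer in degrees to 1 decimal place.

apply F[0]=-11.052 → step 1: x=-0.002, v=-0.217, θ=-0.083, ω=0.463
apply F[1]=-3.951 → step 2: x=-0.007, v=-0.289, θ=-0.073, ω=0.595
apply F[2]=-1.005 → step 3: x=-0.013, v=-0.302, θ=-0.061, ω=0.594
apply F[3]=+0.185 → step 4: x=-0.019, v=-0.292, θ=-0.050, ω=0.546
apply F[4]=+0.638 → step 5: x=-0.025, v=-0.274, θ=-0.039, ω=0.483
apply F[5]=+0.787 → step 6: x=-0.030, v=-0.253, θ=-0.030, ω=0.420
apply F[6]=+0.813 → step 7: x=-0.035, v=-0.234, θ=-0.022, ω=0.362
apply F[7]=+0.792 → step 8: x=-0.039, v=-0.215, θ=-0.016, ω=0.310
apply F[8]=+0.755 → step 9: x=-0.043, v=-0.198, θ=-0.010, ω=0.265
apply F[9]=+0.715 → step 10: x=-0.047, v=-0.182, θ=-0.005, ω=0.225
apply F[10]=+0.676 → step 11: x=-0.051, v=-0.168, θ=-0.001, ω=0.190
apply F[11]=+0.639 → step 12: x=-0.054, v=-0.155, θ=0.003, ω=0.160
apply F[12]=+0.604 → step 13: x=-0.057, v=-0.143, θ=0.005, ω=0.134
apply F[13]=+0.573 → step 14: x=-0.060, v=-0.132, θ=0.008, ω=0.112
apply F[14]=+0.543 → step 15: x=-0.062, v=-0.122, θ=0.010, ω=0.092
apply F[15]=+0.517 → step 16: x=-0.065, v=-0.112, θ=0.012, ω=0.075
apply F[16]=+0.492 → step 17: x=-0.067, v=-0.104, θ=0.013, ω=0.061
apply F[17]=+0.469 → step 18: x=-0.069, v=-0.096, θ=0.014, ω=0.048
apply F[18]=+0.447 → step 19: x=-0.071, v=-0.088, θ=0.015, ω=0.037
apply F[19]=+0.427 → step 20: x=-0.072, v=-0.081, θ=0.016, ω=0.028
apply F[20]=+0.408 → step 21: x=-0.074, v=-0.075, θ=0.016, ω=0.020
apply F[21]=+0.390 → step 22: x=-0.075, v=-0.068, θ=0.016, ω=0.013
apply F[22]=+0.374 → step 23: x=-0.077, v=-0.063, θ=0.017, ω=0.007
Max |angle| over trajectory = 0.088 rad = 5.0°.

Answer: 5.0°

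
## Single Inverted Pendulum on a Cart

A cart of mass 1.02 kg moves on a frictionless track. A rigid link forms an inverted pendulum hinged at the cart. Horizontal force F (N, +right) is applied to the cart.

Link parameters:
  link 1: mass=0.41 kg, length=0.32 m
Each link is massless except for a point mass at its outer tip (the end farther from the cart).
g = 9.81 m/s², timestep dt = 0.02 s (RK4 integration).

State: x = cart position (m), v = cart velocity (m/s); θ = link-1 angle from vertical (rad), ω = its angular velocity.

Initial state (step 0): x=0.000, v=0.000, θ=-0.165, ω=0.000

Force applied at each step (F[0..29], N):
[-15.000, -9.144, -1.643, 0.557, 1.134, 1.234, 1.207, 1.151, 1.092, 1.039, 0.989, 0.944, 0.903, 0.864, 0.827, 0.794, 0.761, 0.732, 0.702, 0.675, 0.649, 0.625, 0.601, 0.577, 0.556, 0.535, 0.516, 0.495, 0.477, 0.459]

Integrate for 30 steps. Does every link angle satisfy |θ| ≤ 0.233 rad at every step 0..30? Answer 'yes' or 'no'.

apply F[0]=-15.000 → step 1: x=-0.003, v=-0.279, θ=-0.157, ω=0.760
apply F[1]=-9.144 → step 2: x=-0.010, v=-0.445, θ=-0.138, ω=1.185
apply F[2]=-1.643 → step 3: x=-0.019, v=-0.468, θ=-0.114, ω=1.178
apply F[3]=+0.557 → step 4: x=-0.028, v=-0.449, θ=-0.092, ω=1.057
apply F[4]=+1.134 → step 5: x=-0.037, v=-0.421, θ=-0.072, ω=0.918
apply F[5]=+1.234 → step 6: x=-0.045, v=-0.392, θ=-0.055, ω=0.789
apply F[6]=+1.207 → step 7: x=-0.053, v=-0.365, θ=-0.041, ω=0.674
apply F[7]=+1.151 → step 8: x=-0.060, v=-0.339, θ=-0.028, ω=0.574
apply F[8]=+1.092 → step 9: x=-0.066, v=-0.316, θ=-0.018, ω=0.488
apply F[9]=+1.039 → step 10: x=-0.072, v=-0.295, θ=-0.009, ω=0.413
apply F[10]=+0.989 → step 11: x=-0.078, v=-0.275, θ=-0.001, ω=0.348
apply F[11]=+0.944 → step 12: x=-0.083, v=-0.257, θ=0.005, ω=0.293
apply F[12]=+0.903 → step 13: x=-0.088, v=-0.240, θ=0.011, ω=0.244
apply F[13]=+0.864 → step 14: x=-0.093, v=-0.224, θ=0.015, ω=0.202
apply F[14]=+0.827 → step 15: x=-0.097, v=-0.209, θ=0.019, ω=0.166
apply F[15]=+0.794 → step 16: x=-0.101, v=-0.195, θ=0.022, ω=0.135
apply F[16]=+0.761 → step 17: x=-0.105, v=-0.182, θ=0.024, ω=0.109
apply F[17]=+0.732 → step 18: x=-0.109, v=-0.170, θ=0.026, ω=0.086
apply F[18]=+0.702 → step 19: x=-0.112, v=-0.158, θ=0.028, ω=0.066
apply F[19]=+0.675 → step 20: x=-0.115, v=-0.147, θ=0.029, ω=0.049
apply F[20]=+0.649 → step 21: x=-0.118, v=-0.136, θ=0.030, ω=0.034
apply F[21]=+0.625 → step 22: x=-0.120, v=-0.127, θ=0.030, ω=0.022
apply F[22]=+0.601 → step 23: x=-0.123, v=-0.117, θ=0.031, ω=0.011
apply F[23]=+0.577 → step 24: x=-0.125, v=-0.108, θ=0.031, ω=0.002
apply F[24]=+0.556 → step 25: x=-0.127, v=-0.100, θ=0.031, ω=-0.005
apply F[25]=+0.535 → step 26: x=-0.129, v=-0.092, θ=0.031, ω=-0.012
apply F[26]=+0.516 → step 27: x=-0.131, v=-0.084, θ=0.030, ω=-0.017
apply F[27]=+0.495 → step 28: x=-0.133, v=-0.077, θ=0.030, ω=-0.022
apply F[28]=+0.477 → step 29: x=-0.134, v=-0.070, θ=0.029, ω=-0.025
apply F[29]=+0.459 → step 30: x=-0.135, v=-0.063, θ=0.029, ω=-0.028
Max |angle| over trajectory = 0.165 rad; bound = 0.233 → within bound.

Answer: yes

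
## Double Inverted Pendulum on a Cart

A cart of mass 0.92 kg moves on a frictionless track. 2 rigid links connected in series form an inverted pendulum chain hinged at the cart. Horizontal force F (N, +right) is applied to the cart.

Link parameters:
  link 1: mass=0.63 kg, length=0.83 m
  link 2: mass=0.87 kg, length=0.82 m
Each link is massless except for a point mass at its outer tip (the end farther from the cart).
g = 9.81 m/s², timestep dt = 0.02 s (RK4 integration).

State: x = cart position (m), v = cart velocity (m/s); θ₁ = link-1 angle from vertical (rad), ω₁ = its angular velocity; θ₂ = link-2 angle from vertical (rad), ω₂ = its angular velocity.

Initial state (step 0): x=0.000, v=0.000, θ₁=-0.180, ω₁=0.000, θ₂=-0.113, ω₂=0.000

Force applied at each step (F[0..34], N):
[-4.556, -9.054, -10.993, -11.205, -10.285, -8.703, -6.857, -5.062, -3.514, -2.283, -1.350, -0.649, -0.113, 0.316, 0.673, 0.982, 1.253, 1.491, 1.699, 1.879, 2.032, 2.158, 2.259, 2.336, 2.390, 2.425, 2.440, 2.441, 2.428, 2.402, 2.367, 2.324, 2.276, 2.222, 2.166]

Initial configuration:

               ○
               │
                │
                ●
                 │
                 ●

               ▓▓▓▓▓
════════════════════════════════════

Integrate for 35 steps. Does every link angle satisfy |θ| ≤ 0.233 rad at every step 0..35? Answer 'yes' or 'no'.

Answer: yes

Derivation:
apply F[0]=-4.556 → step 1: x=-0.000, v=-0.041, θ₁=-0.180, ω₁=-0.016, θ₂=-0.113, ω₂=0.039
apply F[1]=-9.054 → step 2: x=-0.003, v=-0.175, θ₁=-0.180, ω₁=0.076, θ₂=-0.111, ω₂=0.081
apply F[2]=-10.993 → step 3: x=-0.008, v=-0.350, θ₁=-0.177, ω₁=0.216, θ₂=-0.109, ω₂=0.125
apply F[3]=-11.205 → step 4: x=-0.017, v=-0.531, θ₁=-0.171, ω₁=0.366, θ₂=-0.106, ω₂=0.168
apply F[4]=-10.285 → step 5: x=-0.029, v=-0.696, θ₁=-0.162, ω₁=0.501, θ₂=-0.103, ω₂=0.206
apply F[5]=-8.703 → step 6: x=-0.044, v=-0.832, θ₁=-0.151, ω₁=0.606, θ₂=-0.098, ω₂=0.241
apply F[6]=-6.857 → step 7: x=-0.062, v=-0.934, θ₁=-0.138, ω₁=0.677, θ₂=-0.093, ω₂=0.269
apply F[7]=-5.062 → step 8: x=-0.081, v=-1.002, θ₁=-0.124, ω₁=0.715, θ₂=-0.087, ω₂=0.292
apply F[8]=-3.514 → step 9: x=-0.102, v=-1.042, θ₁=-0.110, ω₁=0.725, θ₂=-0.081, ω₂=0.310
apply F[9]=-2.283 → step 10: x=-0.123, v=-1.061, θ₁=-0.096, ω₁=0.715, θ₂=-0.075, ω₂=0.324
apply F[10]=-1.350 → step 11: x=-0.144, v=-1.063, θ₁=-0.082, ω₁=0.692, θ₂=-0.069, ω₂=0.333
apply F[11]=-0.649 → step 12: x=-0.165, v=-1.054, θ₁=-0.068, ω₁=0.661, θ₂=-0.062, ω₂=0.338
apply F[12]=-0.113 → step 13: x=-0.186, v=-1.038, θ₁=-0.055, ω₁=0.626, θ₂=-0.055, ω₂=0.340
apply F[13]=+0.316 → step 14: x=-0.206, v=-1.016, θ₁=-0.043, ω₁=0.588, θ₂=-0.048, ω₂=0.339
apply F[14]=+0.673 → step 15: x=-0.226, v=-0.990, θ₁=-0.032, ω₁=0.550, θ₂=-0.041, ω₂=0.334
apply F[15]=+0.982 → step 16: x=-0.246, v=-0.961, θ₁=-0.021, ω₁=0.512, θ₂=-0.035, ω₂=0.328
apply F[16]=+1.253 → step 17: x=-0.265, v=-0.928, θ₁=-0.011, ω₁=0.474, θ₂=-0.028, ω₂=0.319
apply F[17]=+1.491 → step 18: x=-0.283, v=-0.894, θ₁=-0.002, ω₁=0.437, θ₂=-0.022, ω₂=0.309
apply F[18]=+1.699 → step 19: x=-0.301, v=-0.858, θ₁=0.006, ω₁=0.401, θ₂=-0.016, ω₂=0.297
apply F[19]=+1.879 → step 20: x=-0.317, v=-0.820, θ₁=0.014, ω₁=0.365, θ₂=-0.010, ω₂=0.284
apply F[20]=+2.032 → step 21: x=-0.333, v=-0.781, θ₁=0.021, ω₁=0.331, θ₂=-0.005, ω₂=0.270
apply F[21]=+2.158 → step 22: x=-0.349, v=-0.742, θ₁=0.027, ω₁=0.297, θ₂=0.001, ω₂=0.256
apply F[22]=+2.259 → step 23: x=-0.363, v=-0.702, θ₁=0.033, ω₁=0.265, θ₂=0.006, ω₂=0.241
apply F[23]=+2.336 → step 24: x=-0.377, v=-0.663, θ₁=0.038, ω₁=0.235, θ₂=0.010, ω₂=0.225
apply F[24]=+2.390 → step 25: x=-0.390, v=-0.624, θ₁=0.042, ω₁=0.206, θ₂=0.015, ω₂=0.210
apply F[25]=+2.425 → step 26: x=-0.402, v=-0.585, θ₁=0.046, ω₁=0.179, θ₂=0.019, ω₂=0.194
apply F[26]=+2.440 → step 27: x=-0.413, v=-0.547, θ₁=0.049, ω₁=0.154, θ₂=0.022, ω₂=0.178
apply F[27]=+2.441 → step 28: x=-0.424, v=-0.510, θ₁=0.052, ω₁=0.130, θ₂=0.026, ω₂=0.163
apply F[28]=+2.428 → step 29: x=-0.433, v=-0.475, θ₁=0.054, ω₁=0.108, θ₂=0.029, ω₂=0.148
apply F[29]=+2.402 → step 30: x=-0.443, v=-0.440, θ₁=0.056, ω₁=0.088, θ₂=0.032, ω₂=0.134
apply F[30]=+2.367 → step 31: x=-0.451, v=-0.407, θ₁=0.058, ω₁=0.070, θ₂=0.034, ω₂=0.120
apply F[31]=+2.324 → step 32: x=-0.459, v=-0.376, θ₁=0.059, ω₁=0.053, θ₂=0.037, ω₂=0.107
apply F[32]=+2.276 → step 33: x=-0.466, v=-0.345, θ₁=0.060, ω₁=0.038, θ₂=0.039, ω₂=0.094
apply F[33]=+2.222 → step 34: x=-0.473, v=-0.316, θ₁=0.061, ω₁=0.025, θ₂=0.040, ω₂=0.082
apply F[34]=+2.166 → step 35: x=-0.479, v=-0.289, θ₁=0.061, ω₁=0.013, θ₂=0.042, ω₂=0.071
Max |angle| over trajectory = 0.180 rad; bound = 0.233 → within bound.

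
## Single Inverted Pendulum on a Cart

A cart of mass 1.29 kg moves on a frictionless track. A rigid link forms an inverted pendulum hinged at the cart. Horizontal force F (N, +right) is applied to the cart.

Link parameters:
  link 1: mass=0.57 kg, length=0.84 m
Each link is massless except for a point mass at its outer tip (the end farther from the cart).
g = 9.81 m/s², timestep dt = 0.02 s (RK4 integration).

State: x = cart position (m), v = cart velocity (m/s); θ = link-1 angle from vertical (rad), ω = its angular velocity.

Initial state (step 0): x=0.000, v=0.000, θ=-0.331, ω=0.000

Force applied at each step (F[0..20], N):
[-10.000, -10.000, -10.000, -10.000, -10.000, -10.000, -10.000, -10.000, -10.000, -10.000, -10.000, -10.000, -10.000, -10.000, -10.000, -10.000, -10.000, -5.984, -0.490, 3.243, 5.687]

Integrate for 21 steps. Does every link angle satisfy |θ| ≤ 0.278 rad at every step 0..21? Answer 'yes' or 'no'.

Answer: no

Derivation:
apply F[0]=-10.000 → step 1: x=-0.001, v=-0.123, θ=-0.330, ω=0.062
apply F[1]=-10.000 → step 2: x=-0.005, v=-0.246, θ=-0.329, ω=0.125
apply F[2]=-10.000 → step 3: x=-0.011, v=-0.369, θ=-0.325, ω=0.189
apply F[3]=-10.000 → step 4: x=-0.020, v=-0.492, θ=-0.321, ω=0.254
apply F[4]=-10.000 → step 5: x=-0.031, v=-0.616, θ=-0.315, ω=0.321
apply F[5]=-10.000 → step 6: x=-0.044, v=-0.741, θ=-0.308, ω=0.391
apply F[6]=-10.000 → step 7: x=-0.060, v=-0.867, θ=-0.300, ω=0.464
apply F[7]=-10.000 → step 8: x=-0.079, v=-0.994, θ=-0.289, ω=0.541
apply F[8]=-10.000 → step 9: x=-0.100, v=-1.122, θ=-0.278, ω=0.621
apply F[9]=-10.000 → step 10: x=-0.124, v=-1.251, θ=-0.265, ω=0.707
apply F[10]=-10.000 → step 11: x=-0.150, v=-1.382, θ=-0.250, ω=0.799
apply F[11]=-10.000 → step 12: x=-0.179, v=-1.515, θ=-0.233, ω=0.897
apply F[12]=-10.000 → step 13: x=-0.211, v=-1.650, θ=-0.214, ω=1.001
apply F[13]=-10.000 → step 14: x=-0.245, v=-1.787, θ=-0.192, ω=1.114
apply F[14]=-10.000 → step 15: x=-0.282, v=-1.926, θ=-0.169, ω=1.235
apply F[15]=-10.000 → step 16: x=-0.322, v=-2.069, θ=-0.143, ω=1.366
apply F[16]=-10.000 → step 17: x=-0.365, v=-2.213, θ=-0.114, ω=1.507
apply F[17]=-5.984 → step 18: x=-0.410, v=-2.299, θ=-0.083, ω=1.586
apply F[18]=-0.490 → step 19: x=-0.456, v=-2.302, θ=-0.052, ω=1.573
apply F[19]=+3.243 → step 20: x=-0.502, v=-2.249, θ=-0.021, ω=1.502
apply F[20]=+5.687 → step 21: x=-0.546, v=-2.161, θ=0.008, ω=1.395
Max |angle| over trajectory = 0.331 rad; bound = 0.278 → exceeded.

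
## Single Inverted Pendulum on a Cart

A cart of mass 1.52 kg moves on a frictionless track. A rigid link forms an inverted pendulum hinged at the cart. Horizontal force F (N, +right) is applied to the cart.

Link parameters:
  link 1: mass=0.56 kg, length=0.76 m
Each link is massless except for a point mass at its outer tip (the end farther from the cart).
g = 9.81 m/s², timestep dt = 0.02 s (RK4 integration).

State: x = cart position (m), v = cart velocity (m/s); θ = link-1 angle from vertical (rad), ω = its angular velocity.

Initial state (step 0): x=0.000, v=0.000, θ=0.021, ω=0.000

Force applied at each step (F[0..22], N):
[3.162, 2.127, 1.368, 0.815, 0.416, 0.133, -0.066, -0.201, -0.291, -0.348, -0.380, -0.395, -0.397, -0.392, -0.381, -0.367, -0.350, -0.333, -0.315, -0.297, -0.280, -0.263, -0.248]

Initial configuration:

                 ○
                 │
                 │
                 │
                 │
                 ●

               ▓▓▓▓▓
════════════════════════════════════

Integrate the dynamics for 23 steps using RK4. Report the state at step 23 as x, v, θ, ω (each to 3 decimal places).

Answer: x=0.030, v=0.028, θ=-0.005, ω=-0.008

Derivation:
apply F[0]=+3.162 → step 1: x=0.000, v=0.040, θ=0.021, ω=-0.047
apply F[1]=+2.127 → step 2: x=0.001, v=0.067, θ=0.019, ω=-0.077
apply F[2]=+1.368 → step 3: x=0.003, v=0.083, θ=0.018, ω=-0.094
apply F[3]=+0.815 → step 4: x=0.005, v=0.093, θ=0.016, ω=-0.103
apply F[4]=+0.416 → step 5: x=0.007, v=0.097, θ=0.014, ω=-0.105
apply F[5]=+0.133 → step 6: x=0.009, v=0.098, θ=0.011, ω=-0.102
apply F[6]=-0.066 → step 7: x=0.011, v=0.096, θ=0.009, ω=-0.098
apply F[7]=-0.201 → step 8: x=0.012, v=0.093, θ=0.008, ω=-0.091
apply F[8]=-0.291 → step 9: x=0.014, v=0.089, θ=0.006, ω=-0.084
apply F[9]=-0.348 → step 10: x=0.016, v=0.084, θ=0.004, ω=-0.076
apply F[10]=-0.380 → step 11: x=0.018, v=0.079, θ=0.003, ω=-0.068
apply F[11]=-0.395 → step 12: x=0.019, v=0.073, θ=0.002, ω=-0.061
apply F[12]=-0.397 → step 13: x=0.021, v=0.068, θ=0.000, ω=-0.053
apply F[13]=-0.392 → step 14: x=0.022, v=0.063, θ=-0.001, ω=-0.047
apply F[14]=-0.381 → step 15: x=0.023, v=0.058, θ=-0.002, ω=-0.040
apply F[15]=-0.367 → step 16: x=0.024, v=0.053, θ=-0.002, ω=-0.035
apply F[16]=-0.350 → step 17: x=0.025, v=0.049, θ=-0.003, ω=-0.030
apply F[17]=-0.333 → step 18: x=0.026, v=0.045, θ=-0.003, ω=-0.025
apply F[18]=-0.315 → step 19: x=0.027, v=0.041, θ=-0.004, ω=-0.021
apply F[19]=-0.297 → step 20: x=0.028, v=0.037, θ=-0.004, ω=-0.017
apply F[20]=-0.280 → step 21: x=0.028, v=0.034, θ=-0.005, ω=-0.014
apply F[21]=-0.263 → step 22: x=0.029, v=0.031, θ=-0.005, ω=-0.011
apply F[22]=-0.248 → step 23: x=0.030, v=0.028, θ=-0.005, ω=-0.008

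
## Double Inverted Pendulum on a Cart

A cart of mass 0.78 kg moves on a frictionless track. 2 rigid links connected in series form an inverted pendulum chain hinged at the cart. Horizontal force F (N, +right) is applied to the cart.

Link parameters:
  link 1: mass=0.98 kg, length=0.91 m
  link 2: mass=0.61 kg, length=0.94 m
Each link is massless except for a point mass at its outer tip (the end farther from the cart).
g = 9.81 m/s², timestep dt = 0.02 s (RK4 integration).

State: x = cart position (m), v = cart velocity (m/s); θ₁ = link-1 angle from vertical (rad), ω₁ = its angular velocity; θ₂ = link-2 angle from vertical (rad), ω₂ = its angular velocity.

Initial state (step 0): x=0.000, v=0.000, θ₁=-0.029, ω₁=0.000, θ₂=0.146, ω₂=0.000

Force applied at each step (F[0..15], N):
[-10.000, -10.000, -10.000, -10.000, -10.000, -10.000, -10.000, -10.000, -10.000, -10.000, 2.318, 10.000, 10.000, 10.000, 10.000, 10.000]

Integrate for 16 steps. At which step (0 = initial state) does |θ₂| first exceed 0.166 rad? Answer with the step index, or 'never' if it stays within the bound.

Answer: 7

Derivation:
apply F[0]=-10.000 → step 1: x=-0.002, v=-0.245, θ₁=-0.027, ω₁=0.240, θ₂=0.147, ω₂=0.060
apply F[1]=-10.000 → step 2: x=-0.010, v=-0.492, θ₁=-0.019, ω₁=0.484, θ₂=0.148, ω₂=0.117
apply F[2]=-10.000 → step 3: x=-0.022, v=-0.743, θ₁=-0.007, ω₁=0.736, θ₂=0.151, ω₂=0.170
apply F[3]=-10.000 → step 4: x=-0.040, v=-1.000, θ₁=0.010, ω₁=1.000, θ₂=0.155, ω₂=0.217
apply F[4]=-10.000 → step 5: x=-0.062, v=-1.263, θ₁=0.033, ω₁=1.279, θ₂=0.160, ω₂=0.256
apply F[5]=-10.000 → step 6: x=-0.090, v=-1.533, θ₁=0.061, ω₁=1.574, θ₂=0.165, ω₂=0.285
apply F[6]=-10.000 → step 7: x=-0.124, v=-1.808, θ₁=0.096, ω₁=1.885, θ₂=0.171, ω₂=0.303
apply F[7]=-10.000 → step 8: x=-0.162, v=-2.085, θ₁=0.137, ω₁=2.208, θ₂=0.177, ω₂=0.312
apply F[8]=-10.000 → step 9: x=-0.207, v=-2.356, θ₁=0.184, ω₁=2.536, θ₂=0.184, ω₂=0.314
apply F[9]=-10.000 → step 10: x=-0.257, v=-2.614, θ₁=0.238, ω₁=2.858, θ₂=0.190, ω₂=0.314
apply F[10]=+2.318 → step 11: x=-0.309, v=-2.580, θ₁=0.296, ω₁=2.881, θ₂=0.196, ω₂=0.308
apply F[11]=+10.000 → step 12: x=-0.358, v=-2.389, θ₁=0.352, ω₁=2.759, θ₂=0.202, ω₂=0.286
apply F[12]=+10.000 → step 13: x=-0.404, v=-2.216, θ₁=0.406, ω₁=2.675, θ₂=0.208, ω₂=0.254
apply F[13]=+10.000 → step 14: x=-0.447, v=-2.056, θ₁=0.459, ω₁=2.623, θ₂=0.212, ω₂=0.210
apply F[14]=+10.000 → step 15: x=-0.487, v=-1.908, θ₁=0.511, ω₁=2.599, θ₂=0.216, ω₂=0.158
apply F[15]=+10.000 → step 16: x=-0.523, v=-1.767, θ₁=0.563, ω₁=2.599, θ₂=0.218, ω₂=0.098
|θ₂| = 0.171 > 0.166 first at step 7.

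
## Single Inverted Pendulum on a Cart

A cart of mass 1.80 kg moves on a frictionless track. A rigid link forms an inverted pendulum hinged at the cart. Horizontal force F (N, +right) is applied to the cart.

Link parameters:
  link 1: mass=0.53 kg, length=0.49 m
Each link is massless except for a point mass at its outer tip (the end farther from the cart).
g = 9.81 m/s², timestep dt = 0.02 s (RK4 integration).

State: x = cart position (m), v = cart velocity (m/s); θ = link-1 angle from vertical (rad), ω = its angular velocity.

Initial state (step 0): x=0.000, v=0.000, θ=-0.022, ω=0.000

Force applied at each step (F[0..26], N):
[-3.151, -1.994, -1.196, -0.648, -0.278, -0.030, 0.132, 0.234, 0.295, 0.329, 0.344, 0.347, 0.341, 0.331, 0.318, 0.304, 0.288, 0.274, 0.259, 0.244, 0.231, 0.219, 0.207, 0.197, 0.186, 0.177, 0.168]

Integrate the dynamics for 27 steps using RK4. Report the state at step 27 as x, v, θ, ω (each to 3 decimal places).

Answer: x=-0.024, v=-0.016, θ=0.005, ω=-0.001

Derivation:
apply F[0]=-3.151 → step 1: x=-0.000, v=-0.034, θ=-0.021, ω=0.060
apply F[1]=-1.994 → step 2: x=-0.001, v=-0.055, θ=-0.020, ω=0.095
apply F[2]=-1.196 → step 3: x=-0.002, v=-0.067, θ=-0.018, ω=0.112
apply F[3]=-0.648 → step 4: x=-0.004, v=-0.073, θ=-0.015, ω=0.118
apply F[4]=-0.278 → step 5: x=-0.005, v=-0.075, θ=-0.013, ω=0.117
apply F[5]=-0.030 → step 6: x=-0.007, v=-0.075, θ=-0.011, ω=0.111
apply F[6]=+0.132 → step 7: x=-0.008, v=-0.073, θ=-0.009, ω=0.103
apply F[7]=+0.234 → step 8: x=-0.010, v=-0.070, θ=-0.007, ω=0.094
apply F[8]=+0.295 → step 9: x=-0.011, v=-0.066, θ=-0.005, ω=0.084
apply F[9]=+0.329 → step 10: x=-0.012, v=-0.062, θ=-0.003, ω=0.075
apply F[10]=+0.344 → step 11: x=-0.014, v=-0.058, θ=-0.002, ω=0.065
apply F[11]=+0.347 → step 12: x=-0.015, v=-0.055, θ=-0.001, ω=0.057
apply F[12]=+0.341 → step 13: x=-0.016, v=-0.051, θ=0.000, ω=0.049
apply F[13]=+0.331 → step 14: x=-0.017, v=-0.047, θ=0.001, ω=0.042
apply F[14]=+0.318 → step 15: x=-0.018, v=-0.044, θ=0.002, ω=0.036
apply F[15]=+0.304 → step 16: x=-0.019, v=-0.040, θ=0.003, ω=0.030
apply F[16]=+0.288 → step 17: x=-0.019, v=-0.037, θ=0.003, ω=0.025
apply F[17]=+0.274 → step 18: x=-0.020, v=-0.035, θ=0.004, ω=0.020
apply F[18]=+0.259 → step 19: x=-0.021, v=-0.032, θ=0.004, ω=0.017
apply F[19]=+0.244 → step 20: x=-0.021, v=-0.029, θ=0.004, ω=0.013
apply F[20]=+0.231 → step 21: x=-0.022, v=-0.027, θ=0.005, ω=0.010
apply F[21]=+0.219 → step 22: x=-0.022, v=-0.025, θ=0.005, ω=0.008
apply F[22]=+0.207 → step 23: x=-0.023, v=-0.023, θ=0.005, ω=0.005
apply F[23]=+0.197 → step 24: x=-0.023, v=-0.021, θ=0.005, ω=0.004
apply F[24]=+0.186 → step 25: x=-0.024, v=-0.019, θ=0.005, ω=0.002
apply F[25]=+0.177 → step 26: x=-0.024, v=-0.018, θ=0.005, ω=0.001
apply F[26]=+0.168 → step 27: x=-0.024, v=-0.016, θ=0.005, ω=-0.001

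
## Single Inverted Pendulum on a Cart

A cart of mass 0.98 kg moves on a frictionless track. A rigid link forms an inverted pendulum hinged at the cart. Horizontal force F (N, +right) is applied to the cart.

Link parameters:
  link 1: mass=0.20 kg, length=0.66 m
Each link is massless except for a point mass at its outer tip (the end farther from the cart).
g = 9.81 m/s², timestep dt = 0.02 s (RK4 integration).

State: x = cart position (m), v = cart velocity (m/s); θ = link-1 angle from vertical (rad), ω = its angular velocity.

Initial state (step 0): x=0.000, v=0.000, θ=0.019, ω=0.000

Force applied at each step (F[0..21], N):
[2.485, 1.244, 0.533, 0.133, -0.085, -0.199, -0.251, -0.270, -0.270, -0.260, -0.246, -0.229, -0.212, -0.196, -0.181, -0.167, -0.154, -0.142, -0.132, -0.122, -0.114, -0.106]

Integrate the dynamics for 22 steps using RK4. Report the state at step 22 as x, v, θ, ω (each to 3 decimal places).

Answer: x=0.022, v=0.018, θ=-0.004, ω=-0.005

Derivation:
apply F[0]=+2.485 → step 1: x=0.000, v=0.050, θ=0.018, ω=-0.070
apply F[1]=+1.244 → step 2: x=0.002, v=0.075, θ=0.017, ω=-0.102
apply F[2]=+0.533 → step 3: x=0.003, v=0.085, θ=0.014, ω=-0.113
apply F[3]=+0.133 → step 4: x=0.005, v=0.087, θ=0.012, ω=-0.113
apply F[4]=-0.085 → step 5: x=0.007, v=0.085, θ=0.010, ω=-0.106
apply F[5]=-0.199 → step 6: x=0.008, v=0.080, θ=0.008, ω=-0.097
apply F[6]=-0.251 → step 7: x=0.010, v=0.075, θ=0.006, ω=-0.086
apply F[7]=-0.270 → step 8: x=0.011, v=0.069, θ=0.005, ω=-0.076
apply F[8]=-0.270 → step 9: x=0.013, v=0.064, θ=0.003, ω=-0.066
apply F[9]=-0.260 → step 10: x=0.014, v=0.058, θ=0.002, ω=-0.058
apply F[10]=-0.246 → step 11: x=0.015, v=0.053, θ=0.001, ω=-0.049
apply F[11]=-0.229 → step 12: x=0.016, v=0.049, θ=-0.000, ω=-0.042
apply F[12]=-0.212 → step 13: x=0.017, v=0.044, θ=-0.001, ω=-0.036
apply F[13]=-0.196 → step 14: x=0.018, v=0.040, θ=-0.002, ω=-0.030
apply F[14]=-0.181 → step 15: x=0.019, v=0.037, θ=-0.002, ω=-0.025
apply F[15]=-0.167 → step 16: x=0.019, v=0.033, θ=-0.003, ω=-0.021
apply F[16]=-0.154 → step 17: x=0.020, v=0.030, θ=-0.003, ω=-0.017
apply F[17]=-0.142 → step 18: x=0.021, v=0.028, θ=-0.003, ω=-0.014
apply F[18]=-0.132 → step 19: x=0.021, v=0.025, θ=-0.004, ω=-0.011
apply F[19]=-0.122 → step 20: x=0.022, v=0.023, θ=-0.004, ω=-0.009
apply F[20]=-0.114 → step 21: x=0.022, v=0.020, θ=-0.004, ω=-0.007
apply F[21]=-0.106 → step 22: x=0.022, v=0.018, θ=-0.004, ω=-0.005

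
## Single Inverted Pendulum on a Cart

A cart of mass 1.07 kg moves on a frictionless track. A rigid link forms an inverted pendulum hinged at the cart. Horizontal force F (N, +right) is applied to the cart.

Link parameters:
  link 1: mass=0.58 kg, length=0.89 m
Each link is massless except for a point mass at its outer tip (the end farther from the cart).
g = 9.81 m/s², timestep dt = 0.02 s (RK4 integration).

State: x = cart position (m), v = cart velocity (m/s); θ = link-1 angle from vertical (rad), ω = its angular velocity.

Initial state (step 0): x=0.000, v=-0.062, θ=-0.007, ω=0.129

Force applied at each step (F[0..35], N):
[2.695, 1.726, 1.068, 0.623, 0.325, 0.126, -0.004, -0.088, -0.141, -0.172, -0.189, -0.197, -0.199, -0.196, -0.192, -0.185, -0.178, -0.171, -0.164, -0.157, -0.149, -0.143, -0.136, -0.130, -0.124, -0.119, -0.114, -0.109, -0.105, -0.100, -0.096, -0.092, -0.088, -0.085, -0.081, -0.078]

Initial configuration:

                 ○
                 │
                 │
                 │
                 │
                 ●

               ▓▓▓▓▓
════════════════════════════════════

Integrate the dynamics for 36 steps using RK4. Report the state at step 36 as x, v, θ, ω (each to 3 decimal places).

Answer: x=0.022, v=0.007, θ=-0.005, ω=0.007

Derivation:
apply F[0]=+2.695 → step 1: x=-0.001, v=-0.011, θ=-0.005, ω=0.070
apply F[1]=+1.726 → step 2: x=-0.001, v=0.022, θ=-0.004, ω=0.033
apply F[2]=+1.068 → step 3: x=0.000, v=0.042, θ=-0.004, ω=0.009
apply F[3]=+0.623 → step 4: x=0.001, v=0.054, θ=-0.004, ω=-0.005
apply F[4]=+0.325 → step 5: x=0.002, v=0.061, θ=-0.004, ω=-0.013
apply F[5]=+0.126 → step 6: x=0.003, v=0.063, θ=-0.004, ω=-0.017
apply F[6]=-0.004 → step 7: x=0.005, v=0.064, θ=-0.004, ω=-0.019
apply F[7]=-0.088 → step 8: x=0.006, v=0.063, θ=-0.005, ω=-0.018
apply F[8]=-0.141 → step 9: x=0.007, v=0.060, θ=-0.005, ω=-0.017
apply F[9]=-0.172 → step 10: x=0.008, v=0.058, θ=-0.005, ω=-0.015
apply F[10]=-0.189 → step 11: x=0.009, v=0.055, θ=-0.006, ω=-0.013
apply F[11]=-0.197 → step 12: x=0.011, v=0.052, θ=-0.006, ω=-0.011
apply F[12]=-0.199 → step 13: x=0.012, v=0.049, θ=-0.006, ω=-0.009
apply F[13]=-0.196 → step 14: x=0.012, v=0.046, θ=-0.006, ω=-0.007
apply F[14]=-0.192 → step 15: x=0.013, v=0.043, θ=-0.006, ω=-0.005
apply F[15]=-0.185 → step 16: x=0.014, v=0.040, θ=-0.007, ω=-0.003
apply F[16]=-0.178 → step 17: x=0.015, v=0.037, θ=-0.007, ω=-0.002
apply F[17]=-0.171 → step 18: x=0.016, v=0.035, θ=-0.007, ω=-0.001
apply F[18]=-0.164 → step 19: x=0.016, v=0.033, θ=-0.007, ω=0.001
apply F[19]=-0.157 → step 20: x=0.017, v=0.030, θ=-0.007, ω=0.002
apply F[20]=-0.149 → step 21: x=0.018, v=0.028, θ=-0.007, ω=0.003
apply F[21]=-0.143 → step 22: x=0.018, v=0.026, θ=-0.006, ω=0.003
apply F[22]=-0.136 → step 23: x=0.019, v=0.024, θ=-0.006, ω=0.004
apply F[23]=-0.130 → step 24: x=0.019, v=0.023, θ=-0.006, ω=0.005
apply F[24]=-0.124 → step 25: x=0.020, v=0.021, θ=-0.006, ω=0.005
apply F[25]=-0.119 → step 26: x=0.020, v=0.019, θ=-0.006, ω=0.006
apply F[26]=-0.114 → step 27: x=0.020, v=0.018, θ=-0.006, ω=0.006
apply F[27]=-0.109 → step 28: x=0.021, v=0.017, θ=-0.006, ω=0.006
apply F[28]=-0.105 → step 29: x=0.021, v=0.015, θ=-0.006, ω=0.006
apply F[29]=-0.100 → step 30: x=0.021, v=0.014, θ=-0.006, ω=0.007
apply F[30]=-0.096 → step 31: x=0.021, v=0.013, θ=-0.005, ω=0.007
apply F[31]=-0.092 → step 32: x=0.022, v=0.012, θ=-0.005, ω=0.007
apply F[32]=-0.088 → step 33: x=0.022, v=0.010, θ=-0.005, ω=0.007
apply F[33]=-0.085 → step 34: x=0.022, v=0.009, θ=-0.005, ω=0.007
apply F[34]=-0.081 → step 35: x=0.022, v=0.008, θ=-0.005, ω=0.007
apply F[35]=-0.078 → step 36: x=0.022, v=0.007, θ=-0.005, ω=0.007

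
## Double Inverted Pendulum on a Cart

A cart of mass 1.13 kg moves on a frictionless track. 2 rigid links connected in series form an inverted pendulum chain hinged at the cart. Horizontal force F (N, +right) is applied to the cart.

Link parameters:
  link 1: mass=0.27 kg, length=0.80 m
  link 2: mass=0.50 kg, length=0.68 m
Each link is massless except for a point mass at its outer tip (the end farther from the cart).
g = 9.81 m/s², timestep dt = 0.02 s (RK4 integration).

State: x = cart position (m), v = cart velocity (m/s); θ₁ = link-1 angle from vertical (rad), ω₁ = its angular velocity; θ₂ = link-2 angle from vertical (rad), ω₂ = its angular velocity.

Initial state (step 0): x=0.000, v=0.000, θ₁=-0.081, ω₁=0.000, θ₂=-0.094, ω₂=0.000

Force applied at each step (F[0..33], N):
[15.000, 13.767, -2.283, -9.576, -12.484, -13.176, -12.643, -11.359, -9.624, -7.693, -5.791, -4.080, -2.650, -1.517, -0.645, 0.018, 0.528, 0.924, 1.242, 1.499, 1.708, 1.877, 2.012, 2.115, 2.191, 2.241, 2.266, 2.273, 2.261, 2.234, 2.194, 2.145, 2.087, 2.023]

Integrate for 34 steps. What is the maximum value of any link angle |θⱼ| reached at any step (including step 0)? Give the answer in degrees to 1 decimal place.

Answer: 7.7°

Derivation:
apply F[0]=+15.000 → step 1: x=0.003, v=0.275, θ₁=-0.085, ω₁=-0.358, θ₂=-0.094, ω₂=-0.009
apply F[1]=+13.767 → step 2: x=0.011, v=0.529, θ₁=-0.095, ω₁=-0.694, θ₂=-0.094, ω₂=-0.012
apply F[2]=-2.283 → step 3: x=0.021, v=0.502, θ₁=-0.109, ω₁=-0.689, θ₂=-0.095, ω₂=-0.006
apply F[3]=-9.576 → step 4: x=0.030, v=0.348, θ₁=-0.121, ω₁=-0.536, θ₂=-0.094, ω₂=0.012
apply F[4]=-12.484 → step 5: x=0.035, v=0.146, θ₁=-0.130, ω₁=-0.332, θ₂=-0.094, ω₂=0.041
apply F[5]=-13.176 → step 6: x=0.035, v=-0.067, θ₁=-0.134, ω₁=-0.120, θ₂=-0.093, ω₂=0.077
apply F[6]=-12.643 → step 7: x=0.032, v=-0.271, θ₁=-0.135, ω₁=0.077, θ₂=-0.091, ω₂=0.117
apply F[7]=-11.359 → step 8: x=0.025, v=-0.452, θ₁=-0.131, ω₁=0.247, θ₂=-0.088, ω₂=0.156
apply F[8]=-9.624 → step 9: x=0.014, v=-0.604, θ₁=-0.125, ω₁=0.384, θ₂=-0.085, ω₂=0.194
apply F[9]=-7.693 → step 10: x=0.001, v=-0.723, θ₁=-0.117, ω₁=0.484, θ₂=-0.080, ω₂=0.227
apply F[10]=-5.791 → step 11: x=-0.014, v=-0.811, θ₁=-0.106, ω₁=0.550, θ₂=-0.076, ω₂=0.255
apply F[11]=-4.080 → step 12: x=-0.031, v=-0.870, θ₁=-0.095, ω₁=0.586, θ₂=-0.070, ω₂=0.277
apply F[12]=-2.650 → step 13: x=-0.049, v=-0.905, θ₁=-0.083, ω₁=0.598, θ₂=-0.065, ω₂=0.295
apply F[13]=-1.517 → step 14: x=-0.067, v=-0.922, θ₁=-0.071, ω₁=0.594, θ₂=-0.058, ω₂=0.307
apply F[14]=-0.645 → step 15: x=-0.086, v=-0.925, θ₁=-0.059, ω₁=0.577, θ₂=-0.052, ω₂=0.315
apply F[15]=+0.018 → step 16: x=-0.104, v=-0.917, θ₁=-0.048, ω₁=0.553, θ₂=-0.046, ω₂=0.319
apply F[16]=+0.528 → step 17: x=-0.122, v=-0.903, θ₁=-0.037, ω₁=0.524, θ₂=-0.040, ω₂=0.319
apply F[17]=+0.924 → step 18: x=-0.140, v=-0.882, θ₁=-0.027, ω₁=0.492, θ₂=-0.033, ω₂=0.316
apply F[18]=+1.242 → step 19: x=-0.158, v=-0.857, θ₁=-0.018, ω₁=0.459, θ₂=-0.027, ω₂=0.309
apply F[19]=+1.499 → step 20: x=-0.174, v=-0.829, θ₁=-0.009, ω₁=0.425, θ₂=-0.021, ω₂=0.301
apply F[20]=+1.708 → step 21: x=-0.191, v=-0.798, θ₁=-0.001, ω₁=0.391, θ₂=-0.015, ω₂=0.290
apply F[21]=+1.877 → step 22: x=-0.206, v=-0.765, θ₁=0.007, ω₁=0.357, θ₂=-0.009, ω₂=0.278
apply F[22]=+2.012 → step 23: x=-0.221, v=-0.731, θ₁=0.014, ω₁=0.324, θ₂=-0.004, ω₂=0.265
apply F[23]=+2.115 → step 24: x=-0.236, v=-0.696, θ₁=0.020, ω₁=0.292, θ₂=0.001, ω₂=0.250
apply F[24]=+2.191 → step 25: x=-0.249, v=-0.660, θ₁=0.025, ω₁=0.262, θ₂=0.006, ω₂=0.235
apply F[25]=+2.241 → step 26: x=-0.262, v=-0.624, θ₁=0.030, ω₁=0.232, θ₂=0.011, ω₂=0.219
apply F[26]=+2.266 → step 27: x=-0.274, v=-0.588, θ₁=0.034, ω₁=0.204, θ₂=0.015, ω₂=0.203
apply F[27]=+2.273 → step 28: x=-0.285, v=-0.553, θ₁=0.038, ω₁=0.178, θ₂=0.019, ω₂=0.187
apply F[28]=+2.261 → step 29: x=-0.296, v=-0.518, θ₁=0.042, ω₁=0.153, θ₂=0.022, ω₂=0.171
apply F[29]=+2.234 → step 30: x=-0.306, v=-0.484, θ₁=0.044, ω₁=0.130, θ₂=0.026, ω₂=0.155
apply F[30]=+2.194 → step 31: x=-0.316, v=-0.452, θ₁=0.047, ω₁=0.109, θ₂=0.029, ω₂=0.140
apply F[31]=+2.145 → step 32: x=-0.324, v=-0.420, θ₁=0.049, ω₁=0.089, θ₂=0.031, ω₂=0.125
apply F[32]=+2.087 → step 33: x=-0.332, v=-0.390, θ₁=0.050, ω₁=0.072, θ₂=0.034, ω₂=0.111
apply F[33]=+2.023 → step 34: x=-0.340, v=-0.361, θ₁=0.052, ω₁=0.056, θ₂=0.036, ω₂=0.098
Max |angle| over trajectory = 0.135 rad = 7.7°.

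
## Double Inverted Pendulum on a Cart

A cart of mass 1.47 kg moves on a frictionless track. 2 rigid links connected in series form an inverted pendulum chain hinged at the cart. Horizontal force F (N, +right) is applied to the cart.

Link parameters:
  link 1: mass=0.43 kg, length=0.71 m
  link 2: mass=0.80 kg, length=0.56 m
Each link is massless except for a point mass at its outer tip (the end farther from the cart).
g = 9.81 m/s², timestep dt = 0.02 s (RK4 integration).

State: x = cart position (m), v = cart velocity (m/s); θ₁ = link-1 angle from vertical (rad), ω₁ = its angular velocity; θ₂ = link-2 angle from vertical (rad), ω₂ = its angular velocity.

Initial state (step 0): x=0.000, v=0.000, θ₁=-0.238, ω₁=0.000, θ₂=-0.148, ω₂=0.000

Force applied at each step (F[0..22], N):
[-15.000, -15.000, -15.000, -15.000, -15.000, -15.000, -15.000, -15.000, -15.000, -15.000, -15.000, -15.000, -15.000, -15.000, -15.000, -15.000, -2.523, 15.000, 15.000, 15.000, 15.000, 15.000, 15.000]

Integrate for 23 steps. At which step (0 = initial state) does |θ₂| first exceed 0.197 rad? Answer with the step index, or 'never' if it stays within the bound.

apply F[0]=-15.000 → step 1: x=-0.002, v=-0.160, θ₁=-0.237, ω₁=0.101, θ₂=-0.147, ω₂=0.103
apply F[1]=-15.000 → step 2: x=-0.006, v=-0.320, θ₁=-0.234, ω₁=0.203, θ₂=-0.144, ω₂=0.206
apply F[2]=-15.000 → step 3: x=-0.014, v=-0.481, θ₁=-0.229, ω₁=0.309, θ₂=-0.139, ω₂=0.309
apply F[3]=-15.000 → step 4: x=-0.026, v=-0.644, θ₁=-0.222, ω₁=0.418, θ₂=-0.132, ω₂=0.411
apply F[4]=-15.000 → step 5: x=-0.040, v=-0.809, θ₁=-0.212, ω₁=0.534, θ₂=-0.122, ω₂=0.511
apply F[5]=-15.000 → step 6: x=-0.058, v=-0.976, θ₁=-0.200, ω₁=0.658, θ₂=-0.111, ω₂=0.610
apply F[6]=-15.000 → step 7: x=-0.079, v=-1.146, θ₁=-0.186, ω₁=0.791, θ₂=-0.098, ω₂=0.705
apply F[7]=-15.000 → step 8: x=-0.104, v=-1.319, θ₁=-0.168, ω₁=0.937, θ₂=-0.083, ω₂=0.796
apply F[8]=-15.000 → step 9: x=-0.132, v=-1.497, θ₁=-0.148, ω₁=1.098, θ₂=-0.066, ω₂=0.882
apply F[9]=-15.000 → step 10: x=-0.164, v=-1.679, θ₁=-0.124, ω₁=1.276, θ₂=-0.048, ω₂=0.959
apply F[10]=-15.000 → step 11: x=-0.199, v=-1.867, θ₁=-0.097, ω₁=1.474, θ₂=-0.028, ω₂=1.026
apply F[11]=-15.000 → step 12: x=-0.238, v=-2.060, θ₁=-0.065, ω₁=1.695, θ₂=-0.007, ω₂=1.081
apply F[12]=-15.000 → step 13: x=-0.282, v=-2.258, θ₁=-0.029, ω₁=1.941, θ₂=0.015, ω₂=1.120
apply F[13]=-15.000 → step 14: x=-0.329, v=-2.461, θ₁=0.013, ω₁=2.213, θ₂=0.038, ω₂=1.143
apply F[14]=-15.000 → step 15: x=-0.380, v=-2.668, θ₁=0.060, ω₁=2.510, θ₂=0.061, ω₂=1.151
apply F[15]=-15.000 → step 16: x=-0.436, v=-2.876, θ₁=0.113, ω₁=2.829, θ₂=0.084, ω₂=1.146
apply F[16]=-2.523 → step 17: x=-0.494, v=-2.918, θ₁=0.171, ω₁=2.932, θ₂=0.107, ω₂=1.132
apply F[17]=+15.000 → step 18: x=-0.550, v=-2.731, θ₁=0.227, ω₁=2.751, θ₂=0.129, ω₂=1.089
apply F[18]=+15.000 → step 19: x=-0.603, v=-2.553, θ₁=0.281, ω₁=2.612, θ₂=0.150, ω₂=1.017
apply F[19]=+15.000 → step 20: x=-0.652, v=-2.382, θ₁=0.332, ω₁=2.516, θ₂=0.169, ω₂=0.917
apply F[20]=+15.000 → step 21: x=-0.698, v=-2.219, θ₁=0.382, ω₁=2.460, θ₂=0.187, ω₂=0.790
apply F[21]=+15.000 → step 22: x=-0.741, v=-2.062, θ₁=0.431, ω₁=2.441, θ₂=0.201, ω₂=0.638
apply F[22]=+15.000 → step 23: x=-0.781, v=-1.910, θ₁=0.480, ω₁=2.457, θ₂=0.212, ω₂=0.462
|θ₂| = 0.201 > 0.197 first at step 22.

Answer: 22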